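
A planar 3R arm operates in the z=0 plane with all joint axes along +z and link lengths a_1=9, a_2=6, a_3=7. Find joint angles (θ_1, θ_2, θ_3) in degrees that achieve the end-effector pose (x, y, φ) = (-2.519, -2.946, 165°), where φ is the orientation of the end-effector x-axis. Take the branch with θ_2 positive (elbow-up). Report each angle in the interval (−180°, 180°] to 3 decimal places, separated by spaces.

-90.003 134.998 120.005

wrist centre = target − a_3·(cos φ, sin φ) = (4.2425, -4.7577)
cos θ_2 = (40.6347−9²−6²)/(2·9·6) = -0.7071; θ_2 = 134.9983° (elbow-up)
β = atan2(-4.7577,4.2425) = -48.2765°; ψ = atan2(4.2428,4.7575) = 41.7269°
θ_1 = β − ψ = -90.0034°
θ_3 = φ − θ_1 − θ_2 = 120.0051° (wrapped to (-180°,180°])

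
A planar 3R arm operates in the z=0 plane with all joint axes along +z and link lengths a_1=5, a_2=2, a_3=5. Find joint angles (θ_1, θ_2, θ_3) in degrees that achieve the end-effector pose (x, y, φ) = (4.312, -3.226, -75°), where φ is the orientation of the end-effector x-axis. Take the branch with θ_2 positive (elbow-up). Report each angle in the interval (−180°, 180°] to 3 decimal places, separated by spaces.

10.971 150.001 124.028

wrist centre = target − a_3·(cos φ, sin φ) = (3.0179, 1.6036)
cos θ_2 = (11.6794−5²−2²)/(2·5·2) = -0.8660; θ_2 = 150.0007° (elbow-up)
β = atan2(1.6036,3.0179) = 27.9849°; ψ = atan2(1.0000,3.2679) = 17.0140°
θ_1 = β − ψ = 10.9709°
θ_3 = φ − θ_1 − θ_2 = 124.0284° (wrapped to (-180°,180°])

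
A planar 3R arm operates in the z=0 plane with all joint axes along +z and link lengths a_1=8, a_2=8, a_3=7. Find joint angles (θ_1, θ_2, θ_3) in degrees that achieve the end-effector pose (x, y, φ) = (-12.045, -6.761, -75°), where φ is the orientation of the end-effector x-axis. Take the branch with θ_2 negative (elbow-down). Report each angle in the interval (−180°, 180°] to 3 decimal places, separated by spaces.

wrist centre = target − a_3·(cos φ, sin φ) = (-13.8567, 0.0005)
cos θ_2 = (192.0091−8²−8²)/(2·8·8) = 0.5001; θ_2 = -59.9953° (elbow-down)
β = atan2(0.0005,-13.8567) = 179.9980°; ψ = atan2(-6.9279,12.0006) = -29.9977°
θ_1 = β − ψ = 209.9957°
θ_3 = φ − θ_1 − θ_2 = 134.9996° (wrapped to (-180°,180°])

-150.004 -59.995 135.000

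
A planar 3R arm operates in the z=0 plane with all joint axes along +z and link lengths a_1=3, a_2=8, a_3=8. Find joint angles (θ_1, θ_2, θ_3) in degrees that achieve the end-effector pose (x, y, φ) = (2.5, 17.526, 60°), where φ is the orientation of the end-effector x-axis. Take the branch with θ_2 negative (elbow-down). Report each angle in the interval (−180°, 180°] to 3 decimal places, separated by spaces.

120.011 -30.014 -29.997

wrist centre = target − a_3·(cos φ, sin φ) = (-1.5000, 10.5978)
cos θ_2 = (114.5633−3²−8²)/(2·3·8) = 0.8659; θ_2 = -30.0141° (elbow-down)
β = atan2(10.5978,-1.5000) = 98.0561°; ψ = atan2(-4.0017,9.9272) = -21.9546°
θ_1 = β − ψ = 120.0107°
θ_3 = φ − θ_1 − θ_2 = -29.9965° (wrapped to (-180°,180°])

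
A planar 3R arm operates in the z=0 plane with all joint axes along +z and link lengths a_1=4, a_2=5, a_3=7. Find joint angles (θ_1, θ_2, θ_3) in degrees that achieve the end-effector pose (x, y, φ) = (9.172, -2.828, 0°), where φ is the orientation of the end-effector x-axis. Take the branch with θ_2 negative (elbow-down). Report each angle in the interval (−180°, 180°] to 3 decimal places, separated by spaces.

wrist centre = target − a_3·(cos φ, sin φ) = (2.1720, -2.8280)
cos θ_2 = (12.7152−4²−5²)/(2·4·5) = -0.7071; θ_2 = -135.0011° (elbow-down)
β = atan2(-2.8280,2.1720) = -52.4745°; ψ = atan2(-3.5355,0.4644) = -82.5168°
θ_1 = β − ψ = 30.0423°
θ_3 = φ − θ_1 − θ_2 = 104.9588° (wrapped to (-180°,180°])

30.042 -135.001 104.959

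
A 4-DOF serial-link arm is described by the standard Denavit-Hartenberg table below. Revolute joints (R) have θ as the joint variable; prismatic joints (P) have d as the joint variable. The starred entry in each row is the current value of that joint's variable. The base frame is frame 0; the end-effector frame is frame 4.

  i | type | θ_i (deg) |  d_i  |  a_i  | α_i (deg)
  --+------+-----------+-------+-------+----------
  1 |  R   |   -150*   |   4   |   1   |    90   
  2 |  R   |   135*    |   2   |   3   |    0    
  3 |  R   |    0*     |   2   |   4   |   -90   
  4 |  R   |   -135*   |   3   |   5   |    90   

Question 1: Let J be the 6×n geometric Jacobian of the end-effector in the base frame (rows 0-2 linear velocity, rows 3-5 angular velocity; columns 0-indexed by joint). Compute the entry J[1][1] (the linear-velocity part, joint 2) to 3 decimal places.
axis z_1 = (-0.5000,0.8660,0.0000); lever o_n−o_1 = (0.1909,8.8115,0.3284)
cross product → J_v[:, 1] = (0.2844,0.1642,-4.5711)
J_ω[:, 1] = z_1
entry J[1][1] = 0.1642

0.164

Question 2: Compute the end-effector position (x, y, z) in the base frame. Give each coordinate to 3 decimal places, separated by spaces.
after link 1: o_1 = (-0.8660, -0.5000, 4.0000)
after link 2: o_2 = (-0.0289, 2.2927, 6.1213)
after link 3: o_3 = (1.4206, 5.4390, 8.9497)
after link 4: o_4 = (-0.6751, 8.3115, 4.3284)

-0.675 8.311 4.328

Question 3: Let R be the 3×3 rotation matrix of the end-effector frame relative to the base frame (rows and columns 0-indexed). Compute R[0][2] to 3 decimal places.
-0.079

End-effector z-axis (col 2 of R) = (-0.0795,-0.8624,-0.5000)
R[0][2] = -0.0795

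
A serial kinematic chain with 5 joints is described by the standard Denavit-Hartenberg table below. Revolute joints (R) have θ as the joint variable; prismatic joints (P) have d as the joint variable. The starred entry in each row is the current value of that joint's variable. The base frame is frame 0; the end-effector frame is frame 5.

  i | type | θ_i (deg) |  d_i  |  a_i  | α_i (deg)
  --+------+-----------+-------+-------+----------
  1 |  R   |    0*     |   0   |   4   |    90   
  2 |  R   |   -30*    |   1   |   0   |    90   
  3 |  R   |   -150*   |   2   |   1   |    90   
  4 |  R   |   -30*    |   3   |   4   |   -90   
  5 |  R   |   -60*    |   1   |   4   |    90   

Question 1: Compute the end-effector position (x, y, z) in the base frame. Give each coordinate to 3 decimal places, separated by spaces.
-3.754 -3.250 4.632

after link 1: o_1 = (4.0000, 0.0000, 0.0000)
after link 2: o_2 = (4.0000, -1.0000, 0.0000)
after link 3: o_3 = (2.2500, -0.5000, -1.2990)
after link 4: o_4 = (-0.6471, -1.3660, 2.6830)
after link 5: o_5 = (-3.7542, -3.2500, 4.6316)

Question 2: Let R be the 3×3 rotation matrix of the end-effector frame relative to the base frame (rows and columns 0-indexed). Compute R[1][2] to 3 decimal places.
-0.808

End-effector z-axis (col 2 of R) = (0.1295,-0.8080,-0.5748)
R[1][2] = -0.8080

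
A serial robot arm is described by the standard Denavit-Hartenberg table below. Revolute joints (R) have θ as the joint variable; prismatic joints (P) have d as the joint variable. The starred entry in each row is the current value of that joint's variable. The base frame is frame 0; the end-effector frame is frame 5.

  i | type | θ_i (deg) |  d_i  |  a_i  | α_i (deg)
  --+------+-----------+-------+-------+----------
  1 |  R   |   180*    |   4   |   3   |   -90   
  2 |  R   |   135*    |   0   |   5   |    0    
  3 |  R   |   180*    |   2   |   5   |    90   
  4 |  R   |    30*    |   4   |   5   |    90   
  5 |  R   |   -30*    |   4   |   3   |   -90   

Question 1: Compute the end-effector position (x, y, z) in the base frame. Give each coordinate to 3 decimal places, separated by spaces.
-7.299 -2.335 11.835

after link 1: o_1 = (-3.0000, 0.0000, 4.0000)
after link 2: o_2 = (0.5355, -0.0000, 0.4645)
after link 3: o_3 = (-3.0000, -2.0000, 4.0000)
after link 4: o_4 = (-3.2334, -4.5000, 9.8903)
after link 5: o_5 = (-7.2993, -2.3349, 11.8348)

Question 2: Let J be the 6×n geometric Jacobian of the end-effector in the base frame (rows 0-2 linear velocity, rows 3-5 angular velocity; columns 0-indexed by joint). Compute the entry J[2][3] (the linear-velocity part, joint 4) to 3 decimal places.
-0.237

axis z_3 = (0.7071,-0.0000,0.7071); lever o_n−o_3 = (-4.2993,-0.3349,7.8348)
cross product → J_v[:, 3] = (0.2368,-8.5801,-0.2368)
J_ω[:, 3] = z_3
entry J[2][3] = -0.2368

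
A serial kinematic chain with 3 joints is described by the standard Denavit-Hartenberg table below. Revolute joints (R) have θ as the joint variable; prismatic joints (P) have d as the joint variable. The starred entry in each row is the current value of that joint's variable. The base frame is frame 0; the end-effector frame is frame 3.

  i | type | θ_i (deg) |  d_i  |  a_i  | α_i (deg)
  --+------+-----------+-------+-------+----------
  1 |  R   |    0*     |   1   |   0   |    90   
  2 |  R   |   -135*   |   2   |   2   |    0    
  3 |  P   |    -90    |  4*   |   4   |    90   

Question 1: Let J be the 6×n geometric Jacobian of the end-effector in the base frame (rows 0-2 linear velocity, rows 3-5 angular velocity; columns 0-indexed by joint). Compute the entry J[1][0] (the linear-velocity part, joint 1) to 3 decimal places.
axis z_0 = ẑ; lever o_n−o_0 = (-4.2426,-6.0000,2.4142)
cross product → J_v[:, 0] = (6.0000,-4.2426,0.0000)
J_ω[:, 0] = z_0
entry J[1][0] = -4.2426

-4.243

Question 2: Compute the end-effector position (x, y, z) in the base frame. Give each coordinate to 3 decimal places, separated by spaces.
-4.243 -6.000 2.414

after link 1: o_1 = (0.0000, 0.0000, 1.0000)
after link 2: o_2 = (-1.4142, -2.0000, -0.4142)
after link 3: o_3 = (-4.2426, -6.0000, 2.4142)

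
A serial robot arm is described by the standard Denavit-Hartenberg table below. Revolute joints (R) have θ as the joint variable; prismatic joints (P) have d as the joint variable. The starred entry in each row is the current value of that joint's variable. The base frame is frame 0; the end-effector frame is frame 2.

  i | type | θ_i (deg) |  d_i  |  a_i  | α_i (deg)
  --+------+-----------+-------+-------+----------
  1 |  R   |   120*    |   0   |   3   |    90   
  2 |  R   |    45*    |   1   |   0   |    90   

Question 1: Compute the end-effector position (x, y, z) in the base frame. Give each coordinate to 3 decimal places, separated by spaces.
-0.634 3.098 0.000

after link 1: o_1 = (-1.5000, 2.5981, 0.0000)
after link 2: o_2 = (-0.6340, 3.0981, 0.0000)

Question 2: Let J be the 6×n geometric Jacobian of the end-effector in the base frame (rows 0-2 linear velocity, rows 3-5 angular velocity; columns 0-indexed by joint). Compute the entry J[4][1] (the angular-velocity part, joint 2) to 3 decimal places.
0.500

axis z_1 = (0.8660,0.5000,0.0000); lever o_n−o_1 = (0.8660,0.5000,0.0000)
cross product → J_v[:, 1] = (-0.0000,0.0000,0.0000)
J_ω[:, 1] = z_1
entry J[4][1] = 0.5000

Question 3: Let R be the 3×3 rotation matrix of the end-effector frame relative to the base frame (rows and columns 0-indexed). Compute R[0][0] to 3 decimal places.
-0.354

End-effector x-axis (col 0 of R) = (-0.3536,0.6124,0.7071)
R[0][0] = -0.3536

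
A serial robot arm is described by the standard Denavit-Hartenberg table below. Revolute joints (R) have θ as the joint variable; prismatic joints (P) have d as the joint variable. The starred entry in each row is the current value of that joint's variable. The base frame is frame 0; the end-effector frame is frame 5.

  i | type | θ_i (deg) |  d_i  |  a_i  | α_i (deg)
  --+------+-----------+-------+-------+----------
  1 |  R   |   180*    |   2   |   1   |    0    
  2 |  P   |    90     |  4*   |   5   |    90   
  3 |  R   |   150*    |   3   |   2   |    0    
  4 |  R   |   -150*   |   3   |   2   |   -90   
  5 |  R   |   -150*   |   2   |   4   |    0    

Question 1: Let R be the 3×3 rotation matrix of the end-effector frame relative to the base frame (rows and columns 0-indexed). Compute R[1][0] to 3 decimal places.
0.866

End-effector x-axis (col 0 of R) = (-0.5000,0.8660,0.0000)
R[1][0] = 0.8660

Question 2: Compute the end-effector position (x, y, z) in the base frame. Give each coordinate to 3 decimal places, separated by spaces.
-9.000 -1.804 9.000

after link 1: o_1 = (-1.0000, 0.0000, 2.0000)
after link 2: o_2 = (-1.0000, -5.0000, 6.0000)
after link 3: o_3 = (-4.0000, -3.2679, 7.0000)
after link 4: o_4 = (-7.0000, -5.2679, 7.0000)
after link 5: o_5 = (-9.0000, -1.8038, 9.0000)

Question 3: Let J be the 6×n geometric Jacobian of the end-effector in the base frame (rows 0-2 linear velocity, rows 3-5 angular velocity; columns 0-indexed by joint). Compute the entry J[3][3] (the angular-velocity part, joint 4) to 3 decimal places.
-1.000

axis z_3 = (-1.0000,0.0000,0.0000); lever o_n−o_3 = (-5.0000,1.4641,2.0000)
cross product → J_v[:, 3] = (0.0000,2.0000,-1.4641)
J_ω[:, 3] = z_3
entry J[3][3] = -1.0000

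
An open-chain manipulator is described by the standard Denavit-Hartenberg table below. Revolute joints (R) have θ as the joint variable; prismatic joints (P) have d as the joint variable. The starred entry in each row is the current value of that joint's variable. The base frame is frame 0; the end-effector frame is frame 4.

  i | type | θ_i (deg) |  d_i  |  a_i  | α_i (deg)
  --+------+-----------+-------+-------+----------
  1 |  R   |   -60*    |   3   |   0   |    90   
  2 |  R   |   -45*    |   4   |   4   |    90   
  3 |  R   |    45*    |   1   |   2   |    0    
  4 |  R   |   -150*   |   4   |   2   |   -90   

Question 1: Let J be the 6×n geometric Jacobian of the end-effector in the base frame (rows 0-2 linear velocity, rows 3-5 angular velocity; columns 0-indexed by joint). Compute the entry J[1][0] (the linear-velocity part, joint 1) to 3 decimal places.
-3.052

axis z_0 = ẑ; lever o_n−o_0 = (-3.0524,-1.6778,-3.9979)
cross product → J_v[:, 0] = (1.6778,-3.0524,0.0000)
J_ω[:, 0] = z_0
entry J[1][0] = -3.0524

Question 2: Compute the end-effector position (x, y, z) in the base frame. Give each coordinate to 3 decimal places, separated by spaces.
-3.052 -1.678 -3.998

after link 1: o_1 = (0.0000, 0.0000, 3.0000)
after link 2: o_2 = (-2.0499, -4.4495, 0.1716)
after link 3: o_3 = (-3.1282, -5.4102, -1.5355)
after link 4: o_4 = (-3.0524, -1.6778, -3.9979)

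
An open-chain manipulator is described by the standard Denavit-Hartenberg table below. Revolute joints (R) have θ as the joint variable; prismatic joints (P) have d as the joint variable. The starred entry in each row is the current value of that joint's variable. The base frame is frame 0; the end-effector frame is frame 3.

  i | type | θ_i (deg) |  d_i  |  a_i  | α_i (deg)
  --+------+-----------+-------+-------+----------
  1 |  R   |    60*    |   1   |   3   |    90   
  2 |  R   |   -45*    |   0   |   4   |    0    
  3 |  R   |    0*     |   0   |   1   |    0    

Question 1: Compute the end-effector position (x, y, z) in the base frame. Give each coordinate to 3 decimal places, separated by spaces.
after link 1: o_1 = (1.5000, 2.5981, 1.0000)
after link 2: o_2 = (2.9142, 5.0476, -1.8284)
after link 3: o_3 = (3.2678, 5.6599, -2.5355)

3.268 5.660 -2.536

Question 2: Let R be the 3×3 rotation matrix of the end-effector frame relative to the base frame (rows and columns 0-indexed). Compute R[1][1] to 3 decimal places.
End-effector y-axis (col 1 of R) = (0.3536,0.6124,0.7071)
R[1][1] = 0.6124

0.612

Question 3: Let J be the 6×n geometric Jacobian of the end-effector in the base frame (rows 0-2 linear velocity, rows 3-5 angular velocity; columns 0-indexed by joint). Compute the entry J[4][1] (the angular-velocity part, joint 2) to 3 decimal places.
-0.500

axis z_1 = (0.8660,-0.5000,0.0000); lever o_n−o_1 = (1.7678,3.0619,-3.5355)
cross product → J_v[:, 1] = (1.7678,3.0619,3.5355)
J_ω[:, 1] = z_1
entry J[4][1] = -0.5000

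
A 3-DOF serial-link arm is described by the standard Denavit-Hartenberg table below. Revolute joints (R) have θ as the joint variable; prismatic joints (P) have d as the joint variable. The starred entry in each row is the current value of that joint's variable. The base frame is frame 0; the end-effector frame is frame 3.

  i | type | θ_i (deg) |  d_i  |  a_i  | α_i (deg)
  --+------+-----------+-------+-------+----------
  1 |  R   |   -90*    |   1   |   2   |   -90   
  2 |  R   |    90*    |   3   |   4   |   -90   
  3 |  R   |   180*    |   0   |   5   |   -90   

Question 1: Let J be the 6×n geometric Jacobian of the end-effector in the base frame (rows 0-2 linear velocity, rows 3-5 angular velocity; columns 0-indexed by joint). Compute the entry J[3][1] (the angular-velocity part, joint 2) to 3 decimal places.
1.000

axis z_1 = (1.0000,0.0000,0.0000); lever o_n−o_1 = (3.0000,0.0000,1.0000)
cross product → J_v[:, 1] = (0.0000,-1.0000,0.0000)
J_ω[:, 1] = z_1
entry J[3][1] = 1.0000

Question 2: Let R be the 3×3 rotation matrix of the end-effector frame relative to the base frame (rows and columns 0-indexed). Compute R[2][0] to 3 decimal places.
End-effector x-axis (col 0 of R) = (-0.0000,0.0000,1.0000)
R[2][0] = 1.0000

1.000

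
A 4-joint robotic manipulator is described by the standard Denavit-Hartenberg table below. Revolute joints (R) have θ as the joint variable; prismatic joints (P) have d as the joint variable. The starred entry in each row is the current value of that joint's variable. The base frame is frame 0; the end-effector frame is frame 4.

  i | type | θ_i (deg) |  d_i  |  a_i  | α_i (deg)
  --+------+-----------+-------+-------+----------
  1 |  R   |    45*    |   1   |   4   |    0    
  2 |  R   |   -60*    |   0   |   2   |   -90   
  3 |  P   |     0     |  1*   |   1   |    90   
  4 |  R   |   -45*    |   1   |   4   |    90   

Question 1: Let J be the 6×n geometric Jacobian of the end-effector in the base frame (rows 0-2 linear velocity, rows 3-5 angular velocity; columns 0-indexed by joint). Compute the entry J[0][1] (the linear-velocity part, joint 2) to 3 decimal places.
axis z_1 = (0.0000,0.0000,1.0000); lever o_n−o_1 = (5.1566,-3.2746,1.0000)
cross product → J_v[:, 1] = (3.2746,5.1566,-0.0000)
J_ω[:, 1] = z_1
entry J[0][1] = 3.2746

3.275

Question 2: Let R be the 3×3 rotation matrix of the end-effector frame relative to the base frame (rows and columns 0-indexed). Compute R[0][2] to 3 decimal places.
End-effector z-axis (col 2 of R) = (-0.8660,-0.5000,0.0000)
R[0][2] = -0.8660

-0.866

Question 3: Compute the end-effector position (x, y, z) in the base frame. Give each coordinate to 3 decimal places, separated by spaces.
after link 1: o_1 = (2.8284, 2.8284, 1.0000)
after link 2: o_2 = (4.7603, 2.3108, 1.0000)
after link 3: o_3 = (5.9850, 3.0179, 1.0000)
after link 4: o_4 = (7.9850, -0.4462, 2.0000)

7.985 -0.446 2.000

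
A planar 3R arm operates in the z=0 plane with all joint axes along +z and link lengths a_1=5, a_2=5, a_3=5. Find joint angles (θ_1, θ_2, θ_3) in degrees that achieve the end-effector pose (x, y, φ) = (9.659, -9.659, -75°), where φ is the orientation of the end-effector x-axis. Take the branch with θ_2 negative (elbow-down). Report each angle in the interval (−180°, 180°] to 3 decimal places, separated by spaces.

wrist centre = target − a_3·(cos φ, sin φ) = (8.3649, -4.8294)
cos θ_2 = (93.2945−5²−5²)/(2·5·5) = 0.8659; θ_2 = -30.0156° (elbow-down)
β = atan2(-4.8294,8.3649) = -29.9994°; ψ = atan2(-2.5012,9.3294) = -15.0078°
θ_1 = β − ψ = -14.9916°
θ_3 = φ − θ_1 − θ_2 = -29.9928° (wrapped to (-180°,180°])

-14.992 -30.016 -29.993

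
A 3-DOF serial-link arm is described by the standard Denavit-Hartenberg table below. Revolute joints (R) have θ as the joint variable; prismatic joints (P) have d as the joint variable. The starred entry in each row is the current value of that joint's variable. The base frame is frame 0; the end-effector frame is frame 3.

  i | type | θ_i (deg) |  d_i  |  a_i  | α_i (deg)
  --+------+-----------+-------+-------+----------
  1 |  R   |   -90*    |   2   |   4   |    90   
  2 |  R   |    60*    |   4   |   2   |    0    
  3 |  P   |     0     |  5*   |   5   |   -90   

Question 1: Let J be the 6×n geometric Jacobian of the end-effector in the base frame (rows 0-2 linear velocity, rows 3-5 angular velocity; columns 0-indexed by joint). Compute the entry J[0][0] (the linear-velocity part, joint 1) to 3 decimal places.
7.500

axis z_0 = ẑ; lever o_n−o_0 = (-9.0000,-7.5000,8.0622)
cross product → J_v[:, 0] = (7.5000,-9.0000,0.0000)
J_ω[:, 0] = z_0
entry J[0][0] = 7.5000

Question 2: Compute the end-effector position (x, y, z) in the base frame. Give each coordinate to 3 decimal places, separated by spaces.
-9.000 -7.500 8.062

after link 1: o_1 = (0.0000, -4.0000, 2.0000)
after link 2: o_2 = (-4.0000, -5.0000, 3.7321)
after link 3: o_3 = (-9.0000, -7.5000, 8.0622)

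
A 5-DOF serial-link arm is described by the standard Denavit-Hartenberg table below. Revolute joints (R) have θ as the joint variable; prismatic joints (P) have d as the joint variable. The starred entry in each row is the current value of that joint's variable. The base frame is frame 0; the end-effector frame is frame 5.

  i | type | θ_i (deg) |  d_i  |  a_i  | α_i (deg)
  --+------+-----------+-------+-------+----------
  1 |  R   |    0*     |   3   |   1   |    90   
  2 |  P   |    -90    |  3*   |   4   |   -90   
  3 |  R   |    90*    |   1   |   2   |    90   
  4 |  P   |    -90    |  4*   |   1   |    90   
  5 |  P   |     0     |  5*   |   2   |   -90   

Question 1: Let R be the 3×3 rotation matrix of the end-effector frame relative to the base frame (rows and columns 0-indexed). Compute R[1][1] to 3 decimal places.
End-effector y-axis (col 1 of R) = (0.0000,1.0000,-0.0000)
R[1][1] = 1.0000

1.000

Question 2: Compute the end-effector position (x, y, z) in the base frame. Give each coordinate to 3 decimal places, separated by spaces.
after link 1: o_1 = (1.0000, 0.0000, 3.0000)
after link 2: o_2 = (1.0000, -3.0000, -1.0000)
after link 3: o_3 = (2.0000, -1.0000, -1.0000)
after link 4: o_4 = (1.0000, -1.0000, -5.0000)
after link 5: o_5 = (-1.0000, -6.0000, -5.0000)

-1.000 -6.000 -5.000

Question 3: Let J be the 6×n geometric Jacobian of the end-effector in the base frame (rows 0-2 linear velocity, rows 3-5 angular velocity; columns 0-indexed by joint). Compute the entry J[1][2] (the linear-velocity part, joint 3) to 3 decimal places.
axis z_2 = (1.0000,-0.0000,0.0000); lever o_n−o_2 = (-2.0000,-3.0000,-4.0000)
cross product → J_v[:, 2] = (0.0000,4.0000,-3.0000)
J_ω[:, 2] = z_2
entry J[1][2] = 4.0000

4.000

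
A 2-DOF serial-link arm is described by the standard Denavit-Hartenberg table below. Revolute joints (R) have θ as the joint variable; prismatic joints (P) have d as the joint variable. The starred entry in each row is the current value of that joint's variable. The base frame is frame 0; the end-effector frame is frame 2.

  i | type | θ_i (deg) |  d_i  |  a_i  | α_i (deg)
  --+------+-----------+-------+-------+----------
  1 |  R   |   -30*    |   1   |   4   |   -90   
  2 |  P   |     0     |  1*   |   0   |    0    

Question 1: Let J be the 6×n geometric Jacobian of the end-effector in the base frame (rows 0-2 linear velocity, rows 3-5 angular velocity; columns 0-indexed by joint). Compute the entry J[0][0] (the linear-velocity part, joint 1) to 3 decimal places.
1.134

axis z_0 = ẑ; lever o_n−o_0 = (3.9641,-1.1340,1.0000)
cross product → J_v[:, 0] = (1.1340,3.9641,-0.0000)
J_ω[:, 0] = z_0
entry J[0][0] = 1.1340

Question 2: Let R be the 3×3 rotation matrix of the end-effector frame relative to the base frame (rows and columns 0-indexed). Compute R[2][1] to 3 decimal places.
-1.000

End-effector y-axis (col 1 of R) = (0.0000,0.0000,-1.0000)
R[2][1] = -1.0000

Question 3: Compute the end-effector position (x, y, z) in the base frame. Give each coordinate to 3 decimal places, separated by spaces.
after link 1: o_1 = (3.4641, -2.0000, 1.0000)
after link 2: o_2 = (3.9641, -1.1340, 1.0000)

3.964 -1.134 1.000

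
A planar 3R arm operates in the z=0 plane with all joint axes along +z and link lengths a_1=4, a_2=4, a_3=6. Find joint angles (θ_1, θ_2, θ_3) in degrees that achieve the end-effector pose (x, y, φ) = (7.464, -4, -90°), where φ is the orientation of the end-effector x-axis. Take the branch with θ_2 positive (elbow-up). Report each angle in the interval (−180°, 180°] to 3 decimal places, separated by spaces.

-0.003 30.005 -120.003

wrist centre = target − a_3·(cos φ, sin φ) = (7.4640, 2.0000)
cos θ_2 = (59.7113−4²−4²)/(2·4·4) = 0.8660; θ_2 = 30.0054° (elbow-up)
β = atan2(2.0000,7.4640) = 15.0002°; ψ = atan2(2.0003,7.4639) = 15.0027°
θ_1 = β − ψ = -0.0025°
θ_3 = φ − θ_1 − θ_2 = -120.0029° (wrapped to (-180°,180°])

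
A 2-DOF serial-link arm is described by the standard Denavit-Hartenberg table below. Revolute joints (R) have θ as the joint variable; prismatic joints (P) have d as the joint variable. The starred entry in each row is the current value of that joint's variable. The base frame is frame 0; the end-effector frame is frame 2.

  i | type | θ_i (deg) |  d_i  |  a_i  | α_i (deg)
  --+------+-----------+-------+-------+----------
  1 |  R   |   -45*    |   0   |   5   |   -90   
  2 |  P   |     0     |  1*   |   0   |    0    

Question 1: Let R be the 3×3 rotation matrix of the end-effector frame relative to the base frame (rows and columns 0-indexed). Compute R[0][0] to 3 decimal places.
End-effector x-axis (col 0 of R) = (0.7071,-0.7071,0.0000)
R[0][0] = 0.7071

0.707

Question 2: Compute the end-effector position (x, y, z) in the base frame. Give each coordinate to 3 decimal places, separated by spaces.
after link 1: o_1 = (3.5355, -3.5355, 0.0000)
after link 2: o_2 = (4.2426, -2.8284, 0.0000)

4.243 -2.828 0.000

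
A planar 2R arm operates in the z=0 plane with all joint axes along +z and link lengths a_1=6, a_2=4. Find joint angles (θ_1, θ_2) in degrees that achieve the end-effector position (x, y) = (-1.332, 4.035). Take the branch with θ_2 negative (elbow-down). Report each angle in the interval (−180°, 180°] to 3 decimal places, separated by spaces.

cos θ_2 = (18.0554−6²−4²)/(2·6·4) = -0.7072; θ_2 = -135.0058° (elbow-down)
β = atan2(4.0350,-1.3320) = 108.2687°; ψ = atan2(-2.8281,3.1713) = -41.7265°
θ_1 = β − ψ = 149.9951°

149.995 -135.006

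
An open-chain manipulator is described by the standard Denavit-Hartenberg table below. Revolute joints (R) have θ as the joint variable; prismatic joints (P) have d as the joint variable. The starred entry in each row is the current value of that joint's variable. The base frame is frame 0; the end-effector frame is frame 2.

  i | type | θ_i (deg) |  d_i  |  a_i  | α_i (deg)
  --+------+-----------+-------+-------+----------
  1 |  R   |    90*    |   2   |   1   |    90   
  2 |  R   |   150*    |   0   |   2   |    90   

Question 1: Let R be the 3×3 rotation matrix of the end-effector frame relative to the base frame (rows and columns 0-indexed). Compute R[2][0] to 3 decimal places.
End-effector x-axis (col 0 of R) = (-0.0000,-0.8660,0.5000)
R[2][0] = 0.5000

0.500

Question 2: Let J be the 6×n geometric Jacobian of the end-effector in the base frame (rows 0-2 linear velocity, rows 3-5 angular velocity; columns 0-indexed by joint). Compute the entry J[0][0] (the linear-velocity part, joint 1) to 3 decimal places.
axis z_0 = ẑ; lever o_n−o_0 = (-0.0000,-0.7321,3.0000)
cross product → J_v[:, 0] = (0.7321,-0.0000,0.0000)
J_ω[:, 0] = z_0
entry J[0][0] = 0.7321

0.732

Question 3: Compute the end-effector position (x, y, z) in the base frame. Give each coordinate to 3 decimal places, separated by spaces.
-0.000 -0.732 3.000

after link 1: o_1 = (0.0000, 1.0000, 2.0000)
after link 2: o_2 = (-0.0000, -0.7321, 3.0000)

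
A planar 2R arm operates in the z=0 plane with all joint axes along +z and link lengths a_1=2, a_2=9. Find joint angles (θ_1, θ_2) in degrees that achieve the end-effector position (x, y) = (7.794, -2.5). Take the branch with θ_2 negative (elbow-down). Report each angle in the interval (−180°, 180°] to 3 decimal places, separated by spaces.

cos θ_2 = (66.9964−2²−9²)/(2·2·9) = -0.5001; θ_2 = -120.0066° (elbow-down)
β = atan2(-2.5000,7.7940) = -17.7841°; ψ = atan2(-7.7937,-2.5009) = -107.7907°
θ_1 = β − ψ = 90.0066°

90.007 -120.007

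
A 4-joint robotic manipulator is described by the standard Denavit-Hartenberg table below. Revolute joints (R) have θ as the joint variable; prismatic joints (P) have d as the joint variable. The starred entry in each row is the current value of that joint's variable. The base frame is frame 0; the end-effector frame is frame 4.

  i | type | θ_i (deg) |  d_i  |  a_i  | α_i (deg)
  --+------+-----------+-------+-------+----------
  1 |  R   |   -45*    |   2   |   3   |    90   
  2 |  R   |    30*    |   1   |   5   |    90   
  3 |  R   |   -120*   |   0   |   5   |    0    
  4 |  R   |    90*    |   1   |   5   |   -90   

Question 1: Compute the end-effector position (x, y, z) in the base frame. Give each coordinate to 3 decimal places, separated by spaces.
after link 1: o_1 = (2.1213, -2.1213, 2.0000)
after link 2: o_2 = (4.4761, -5.8903, 4.5000)
after link 3: o_3 = (6.0070, -1.2975, 3.2500)
after link 4: o_4 = (10.7800, -2.5349, 4.5490)

10.780 -2.535 4.549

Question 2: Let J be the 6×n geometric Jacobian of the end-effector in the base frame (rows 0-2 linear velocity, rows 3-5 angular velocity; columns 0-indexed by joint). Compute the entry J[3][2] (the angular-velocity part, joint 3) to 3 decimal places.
0.354

axis z_2 = (0.3536,-0.3536,-0.8660); lever o_n−o_2 = (6.3039,3.3554,0.0490)
cross product → J_v[:, 2] = (2.8885,-5.4767,3.4151)
J_ω[:, 2] = z_2
entry J[3][2] = 0.3536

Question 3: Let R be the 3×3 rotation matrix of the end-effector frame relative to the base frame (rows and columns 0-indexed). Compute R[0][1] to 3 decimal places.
End-effector y-axis (col 1 of R) = (-0.3536,0.3536,0.8660)
R[0][1] = -0.3536

-0.354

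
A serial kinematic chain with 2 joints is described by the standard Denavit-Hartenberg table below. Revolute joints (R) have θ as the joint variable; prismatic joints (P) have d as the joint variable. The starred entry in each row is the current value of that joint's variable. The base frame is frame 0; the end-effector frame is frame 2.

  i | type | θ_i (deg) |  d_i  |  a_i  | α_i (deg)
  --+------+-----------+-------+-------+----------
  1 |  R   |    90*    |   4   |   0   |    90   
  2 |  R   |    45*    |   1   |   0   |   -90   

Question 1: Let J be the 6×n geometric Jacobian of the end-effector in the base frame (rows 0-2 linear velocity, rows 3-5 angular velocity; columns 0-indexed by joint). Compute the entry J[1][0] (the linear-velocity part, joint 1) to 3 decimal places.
1.000

axis z_0 = ẑ; lever o_n−o_0 = (1.0000,-0.0000,4.0000)
cross product → J_v[:, 0] = (0.0000,1.0000,-0.0000)
J_ω[:, 0] = z_0
entry J[1][0] = 1.0000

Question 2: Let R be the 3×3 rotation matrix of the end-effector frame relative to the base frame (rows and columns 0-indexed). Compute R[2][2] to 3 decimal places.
0.707

End-effector z-axis (col 2 of R) = (-0.0000,-0.7071,0.7071)
R[2][2] = 0.7071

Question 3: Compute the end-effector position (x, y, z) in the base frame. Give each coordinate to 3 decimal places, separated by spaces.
1.000 -0.000 4.000

after link 1: o_1 = (0.0000, 0.0000, 4.0000)
after link 2: o_2 = (1.0000, -0.0000, 4.0000)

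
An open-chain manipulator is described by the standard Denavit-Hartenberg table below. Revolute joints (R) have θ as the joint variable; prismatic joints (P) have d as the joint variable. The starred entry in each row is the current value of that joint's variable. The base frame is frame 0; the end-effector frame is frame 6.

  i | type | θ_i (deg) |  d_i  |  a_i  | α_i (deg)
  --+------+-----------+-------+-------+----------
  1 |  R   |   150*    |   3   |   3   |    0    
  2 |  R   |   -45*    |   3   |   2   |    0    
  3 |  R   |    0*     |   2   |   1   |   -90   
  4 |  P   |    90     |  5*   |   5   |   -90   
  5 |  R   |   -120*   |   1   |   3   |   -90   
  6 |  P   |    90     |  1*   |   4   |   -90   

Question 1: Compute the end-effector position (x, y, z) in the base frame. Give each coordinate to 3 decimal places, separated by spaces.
-11.973 5.200 3.634

after link 1: o_1 = (-2.5981, 1.5000, 3.0000)
after link 2: o_2 = (-3.1157, 3.4319, 6.0000)
after link 3: o_3 = (-3.3745, 4.3978, 8.0000)
after link 4: o_4 = (-8.2042, 3.1037, 3.0000)
after link 5: o_5 = (-10.4549, 1.4653, 4.5000)
after link 6: o_6 = (-11.9731, 5.1996, 3.6340)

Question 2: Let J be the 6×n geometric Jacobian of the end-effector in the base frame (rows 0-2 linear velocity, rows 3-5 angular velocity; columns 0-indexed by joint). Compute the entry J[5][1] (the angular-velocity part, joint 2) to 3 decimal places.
1.000

axis z_1 = (0.0000,0.0000,1.0000); lever o_n−o_1 = (-9.3751,3.6996,0.6340)
cross product → J_v[:, 1] = (-3.6996,-9.3751,0.0000)
J_ω[:, 1] = z_1
entry J[5][1] = 1.0000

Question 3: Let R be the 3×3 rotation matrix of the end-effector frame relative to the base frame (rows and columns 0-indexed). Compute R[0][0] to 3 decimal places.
-0.259

End-effector x-axis (col 0 of R) = (-0.2588,0.9659,0.0000)
R[0][0] = -0.2588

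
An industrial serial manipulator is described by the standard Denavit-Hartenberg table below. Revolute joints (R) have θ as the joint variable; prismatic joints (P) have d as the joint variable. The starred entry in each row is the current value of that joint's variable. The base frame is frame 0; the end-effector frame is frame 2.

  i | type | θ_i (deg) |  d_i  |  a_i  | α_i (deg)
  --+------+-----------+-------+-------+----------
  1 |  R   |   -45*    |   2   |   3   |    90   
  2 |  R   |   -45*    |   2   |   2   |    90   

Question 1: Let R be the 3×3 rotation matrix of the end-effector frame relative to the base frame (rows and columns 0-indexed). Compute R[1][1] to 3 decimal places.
End-effector y-axis (col 1 of R) = (-0.7071,-0.7071,0.0000)
R[1][1] = -0.7071

-0.707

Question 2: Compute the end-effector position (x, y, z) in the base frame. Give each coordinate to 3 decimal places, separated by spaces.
1.707 -4.536 0.586

after link 1: o_1 = (2.1213, -2.1213, 2.0000)
after link 2: o_2 = (1.7071, -4.5355, 0.5858)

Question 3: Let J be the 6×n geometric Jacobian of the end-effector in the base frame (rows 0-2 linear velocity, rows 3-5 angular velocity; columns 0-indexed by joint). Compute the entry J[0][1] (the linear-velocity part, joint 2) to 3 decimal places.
1.000

axis z_1 = (-0.7071,-0.7071,0.0000); lever o_n−o_1 = (-0.4142,-2.4142,-1.4142)
cross product → J_v[:, 1] = (1.0000,-1.0000,1.4142)
J_ω[:, 1] = z_1
entry J[0][1] = 1.0000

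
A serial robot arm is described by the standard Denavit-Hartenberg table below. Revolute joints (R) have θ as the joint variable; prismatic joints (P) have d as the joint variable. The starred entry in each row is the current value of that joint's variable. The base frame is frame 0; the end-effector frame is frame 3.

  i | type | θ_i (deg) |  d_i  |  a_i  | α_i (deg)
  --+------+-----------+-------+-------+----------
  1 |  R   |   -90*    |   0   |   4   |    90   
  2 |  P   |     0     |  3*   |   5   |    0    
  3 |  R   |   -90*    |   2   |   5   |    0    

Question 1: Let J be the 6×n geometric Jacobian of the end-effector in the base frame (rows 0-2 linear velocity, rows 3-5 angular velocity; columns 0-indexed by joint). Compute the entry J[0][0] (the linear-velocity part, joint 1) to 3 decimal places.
axis z_0 = ẑ; lever o_n−o_0 = (-5.0000,-9.0000,-5.0000)
cross product → J_v[:, 0] = (9.0000,-5.0000,0.0000)
J_ω[:, 0] = z_0
entry J[0][0] = 9.0000

9.000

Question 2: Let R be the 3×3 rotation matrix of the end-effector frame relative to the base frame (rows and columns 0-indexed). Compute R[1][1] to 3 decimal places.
-1.000

End-effector y-axis (col 1 of R) = (0.0000,-1.0000,0.0000)
R[1][1] = -1.0000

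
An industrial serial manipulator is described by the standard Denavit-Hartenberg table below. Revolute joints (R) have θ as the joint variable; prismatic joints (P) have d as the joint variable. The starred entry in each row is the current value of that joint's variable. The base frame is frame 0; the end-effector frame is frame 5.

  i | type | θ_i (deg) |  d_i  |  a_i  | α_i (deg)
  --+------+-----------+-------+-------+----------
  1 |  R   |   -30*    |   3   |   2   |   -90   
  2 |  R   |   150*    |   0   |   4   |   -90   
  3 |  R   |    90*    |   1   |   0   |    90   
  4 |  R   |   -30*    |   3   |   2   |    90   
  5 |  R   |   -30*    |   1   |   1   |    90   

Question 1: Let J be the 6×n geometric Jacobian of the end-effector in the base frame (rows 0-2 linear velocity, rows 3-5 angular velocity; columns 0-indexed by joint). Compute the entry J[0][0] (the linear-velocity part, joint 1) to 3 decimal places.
0.227

axis z_0 = ẑ; lever o_n−o_0 = (-3.5715,-0.2267,-1.3750)
cross product → J_v[:, 0] = (0.2267,-3.5715,0.0000)
J_ω[:, 0] = z_0
entry J[0][0] = 0.2267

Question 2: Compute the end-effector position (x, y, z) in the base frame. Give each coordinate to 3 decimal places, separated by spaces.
-3.571 -0.227 -1.375

after link 1: o_1 = (1.7321, -1.0000, 3.0000)
after link 2: o_2 = (-1.2679, 0.7321, 1.0000)
after link 3: o_3 = (-1.7010, 0.9821, 1.8660)
after link 4: o_4 = (-4.3840, 0.5311, -0.5000)
after link 5: o_5 = (-3.5715, -0.2267, -1.3750)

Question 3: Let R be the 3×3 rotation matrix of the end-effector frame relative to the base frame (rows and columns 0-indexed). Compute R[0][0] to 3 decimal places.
End-effector x-axis (col 0 of R) = (0.1875,-0.9743,-0.1250)
R[0][0] = 0.1875

0.187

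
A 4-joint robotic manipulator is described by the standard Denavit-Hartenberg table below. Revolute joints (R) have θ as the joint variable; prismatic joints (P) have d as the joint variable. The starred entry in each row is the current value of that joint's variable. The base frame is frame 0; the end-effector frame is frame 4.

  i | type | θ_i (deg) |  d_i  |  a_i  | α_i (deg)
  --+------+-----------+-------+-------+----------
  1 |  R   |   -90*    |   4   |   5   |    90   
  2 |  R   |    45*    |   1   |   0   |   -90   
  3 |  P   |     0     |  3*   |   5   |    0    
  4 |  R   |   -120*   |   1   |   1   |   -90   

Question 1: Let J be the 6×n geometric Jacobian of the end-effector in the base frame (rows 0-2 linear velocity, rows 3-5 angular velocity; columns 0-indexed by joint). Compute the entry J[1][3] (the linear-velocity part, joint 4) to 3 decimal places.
axis z_3 = (-0.0000,0.7071,0.7071); lever o_n−o_3 = (-0.8660,1.0607,0.3536)
cross product → J_v[:, 3] = (-0.5000,-0.6124,0.6124)
J_ω[:, 3] = z_3
entry J[1][3] = -0.6124

-0.612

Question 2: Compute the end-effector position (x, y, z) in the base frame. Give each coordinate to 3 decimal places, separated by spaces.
-1.866 -5.354 10.010

after link 1: o_1 = (0.0000, -5.0000, 4.0000)
after link 2: o_2 = (-1.0000, -5.0000, 4.0000)
after link 3: o_3 = (-1.0000, -6.4142, 9.6569)
after link 4: o_4 = (-1.8660, -5.3536, 10.0104)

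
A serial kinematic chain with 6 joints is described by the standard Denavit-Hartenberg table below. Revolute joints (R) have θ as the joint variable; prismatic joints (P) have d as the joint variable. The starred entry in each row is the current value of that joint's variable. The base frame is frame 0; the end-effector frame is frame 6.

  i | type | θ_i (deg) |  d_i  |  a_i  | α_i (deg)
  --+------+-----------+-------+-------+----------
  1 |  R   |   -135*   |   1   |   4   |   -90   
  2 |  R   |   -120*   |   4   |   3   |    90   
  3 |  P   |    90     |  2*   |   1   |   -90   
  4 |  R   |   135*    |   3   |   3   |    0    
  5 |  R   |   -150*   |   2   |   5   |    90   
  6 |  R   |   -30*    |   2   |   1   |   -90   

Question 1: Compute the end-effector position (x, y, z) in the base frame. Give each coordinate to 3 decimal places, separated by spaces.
4.356 -6.996 -1.963

after link 1: o_1 = (-2.8284, -2.8284, 1.0000)
after link 2: o_2 = (1.0607, -4.5962, 3.5981)
after link 3: o_3 = (2.9925, -4.0786, 2.5981)
after link 4: o_4 = (-0.8672, -4.9383, 1.0607)
after link 5: o_5 = (2.6332, -8.2680, -1.3184)
after link 6: o_6 = (4.3558, -6.9964, -1.9634)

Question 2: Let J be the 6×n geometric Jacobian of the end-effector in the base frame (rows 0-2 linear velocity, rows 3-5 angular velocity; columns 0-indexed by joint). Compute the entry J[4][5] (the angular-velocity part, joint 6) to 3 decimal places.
0.775

axis z_5 = (0.4085,0.7745,-0.4830); lever o_n−o_5 = (1.7225,1.2716,-0.6450)
cross product → J_v[:, 5] = (0.1146,-0.5684,-0.8147)
J_ω[:, 5] = z_5
entry J[4][5] = 0.7745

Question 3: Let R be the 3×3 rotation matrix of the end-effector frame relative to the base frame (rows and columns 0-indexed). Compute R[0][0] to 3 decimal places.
0.906

End-effector x-axis (col 0 of R) = (0.9055,-0.2775,0.3209)
R[0][0] = 0.9055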